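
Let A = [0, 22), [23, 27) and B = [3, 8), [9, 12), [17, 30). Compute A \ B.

[0, 22) with B removed leaves [0, 3), [8, 9), [12, 17).
[23, 27) lies entirely inside B → drops out.

[0, 3) ∪ [8, 9) ∪ [12, 17)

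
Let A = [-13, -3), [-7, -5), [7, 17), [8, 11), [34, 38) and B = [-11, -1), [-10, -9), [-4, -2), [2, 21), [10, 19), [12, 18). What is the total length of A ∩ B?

18

First set merges to [-13, -3), [7, 17), [34, 38).
Second set merges to [-11, -1), [2, 21).
A ∩ B = [-11, -3), [7, 17).
Total: 8 + 10 = 18.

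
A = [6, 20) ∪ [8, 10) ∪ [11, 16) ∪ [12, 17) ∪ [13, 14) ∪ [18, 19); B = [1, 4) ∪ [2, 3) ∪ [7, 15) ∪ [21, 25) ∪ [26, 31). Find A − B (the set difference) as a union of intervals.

A, merged: [6, 20).
B, merged: [1, 4), [7, 15), [21, 25), [26, 31).
[6, 20) with B removed leaves [6, 7), [15, 20).

[6, 7) ∪ [15, 20)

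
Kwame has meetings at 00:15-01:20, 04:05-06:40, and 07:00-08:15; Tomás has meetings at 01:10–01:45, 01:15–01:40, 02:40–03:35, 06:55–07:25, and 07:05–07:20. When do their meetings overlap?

Merge the second list: 01:10-01:45, 02:40-03:35, 06:55-07:25.
00:15-01:20 ∩ B → 01:10-01:20.
04:05-06:40 meets no B interval.
07:00-08:15 ∩ B → 07:00-07:25.

01:10-01:20, 07:00-07:25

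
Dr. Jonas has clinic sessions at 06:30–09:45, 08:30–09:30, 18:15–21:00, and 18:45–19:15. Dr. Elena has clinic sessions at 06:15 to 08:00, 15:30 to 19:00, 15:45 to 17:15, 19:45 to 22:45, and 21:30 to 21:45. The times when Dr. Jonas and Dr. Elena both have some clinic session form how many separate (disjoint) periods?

First set merges to 06:30–09:45, 18:15–21:00.
Second set merges to 06:15–08:00, 15:30–19:00, 19:45–22:45.
A ∩ B = 06:30–08:00, 18:15–19:00, 19:45–21:00.
That is 3 disjoint pieces.

3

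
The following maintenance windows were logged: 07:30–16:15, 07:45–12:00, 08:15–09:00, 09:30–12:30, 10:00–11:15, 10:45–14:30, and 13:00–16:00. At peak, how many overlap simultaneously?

Sweep endpoints in order; track running count of active intervals.
Peak of 5 reached at 10:45.

5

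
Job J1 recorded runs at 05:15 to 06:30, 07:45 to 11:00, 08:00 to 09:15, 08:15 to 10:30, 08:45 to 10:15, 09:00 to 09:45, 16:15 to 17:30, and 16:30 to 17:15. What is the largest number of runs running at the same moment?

Sweep endpoints in order; track running count of active intervals.
Peak of 5 reached at 09:00.

5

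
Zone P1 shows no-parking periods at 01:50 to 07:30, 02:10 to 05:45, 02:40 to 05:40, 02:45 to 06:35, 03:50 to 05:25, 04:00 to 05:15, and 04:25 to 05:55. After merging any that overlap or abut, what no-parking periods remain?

02:10–05:45 overlaps/touches 01:50–07:30 → extend to 01:50–07:30.
02:40–05:40 overlaps/touches 01:50–07:30 → extend to 01:50–07:30.
02:45–06:35 overlaps/touches 01:50–07:30 → extend to 01:50–07:30.
03:50–05:25 overlaps/touches 01:50–07:30 → extend to 01:50–07:30.
04:00–05:15 overlaps/touches 01:50–07:30 → extend to 01:50–07:30.
04:25–05:55 overlaps/touches 01:50–07:30 → extend to 01:50–07:30.

01:50–07:30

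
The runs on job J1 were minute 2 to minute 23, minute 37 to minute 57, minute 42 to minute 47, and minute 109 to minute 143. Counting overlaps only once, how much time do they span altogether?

75 minutes

Merged: minute 2 to minute 23, minute 37 to minute 57, minute 109 to minute 143.
Lengths: 21 minutes + 20 minutes + 34 minutes = 75 minutes.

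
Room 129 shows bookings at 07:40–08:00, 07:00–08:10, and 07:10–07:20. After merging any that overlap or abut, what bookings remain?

Sort by start: 07:00–08:10, 07:10–07:20, 07:40–08:00.
07:10–07:20 overlaps/touches 07:00–08:10 → extend to 07:00–08:10.
07:40–08:00 overlaps/touches 07:00–08:10 → extend to 07:00–08:10.

07:00–08:10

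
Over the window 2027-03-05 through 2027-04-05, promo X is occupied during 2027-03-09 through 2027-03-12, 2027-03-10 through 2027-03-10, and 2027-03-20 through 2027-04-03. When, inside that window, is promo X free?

The merged coverage is 2027-03-09 through 2027-03-12, 2027-03-20 through 2027-04-03.
Uncovered inside 2027-03-05 through 2027-04-05: 2027-03-05 through 2027-03-08, 2027-03-13 through 2027-03-19, 2027-04-04 through 2027-04-05.

2027-03-05 through 2027-03-08, 2027-03-13 through 2027-03-19, 2027-04-04 through 2027-04-05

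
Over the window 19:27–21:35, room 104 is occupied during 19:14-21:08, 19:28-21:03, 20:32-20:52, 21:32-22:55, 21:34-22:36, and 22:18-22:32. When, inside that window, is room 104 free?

21:08–21:32

Covered (merged): 19:14–21:08, 21:32–22:55.
Gaps within 19:27–21:35: 21:08–21:32.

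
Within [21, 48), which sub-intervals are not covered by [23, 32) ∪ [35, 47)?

Covered (merged): [23, 32), [35, 47).
Complement within [21, 48): [21, 23), [32, 35), [47, 48).

[21, 23) ∪ [32, 35) ∪ [47, 48)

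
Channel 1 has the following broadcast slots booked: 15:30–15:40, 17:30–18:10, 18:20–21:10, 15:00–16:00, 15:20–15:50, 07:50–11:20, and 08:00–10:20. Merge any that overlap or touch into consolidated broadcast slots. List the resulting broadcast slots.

Sort by start: 07:50–11:20, 08:00–10:20, 15:00–16:00, 15:20–15:50, 15:30–15:40, 17:30–18:10, 18:20–21:10.
08:00–10:20 overlaps/touches 07:50–11:20 → extend to 07:50–11:20.
15:00–16:00 is disjoint → start new block.
15:20–15:50 overlaps/touches 15:00–16:00 → extend to 15:00–16:00.
15:30–15:40 overlaps/touches 15:00–16:00 → extend to 15:00–16:00.
17:30–18:10 is disjoint → start new block.
18:20–21:10 is disjoint → start new block.

07:50–11:20, 15:00–16:00, 17:30–18:10, 18:20–21:10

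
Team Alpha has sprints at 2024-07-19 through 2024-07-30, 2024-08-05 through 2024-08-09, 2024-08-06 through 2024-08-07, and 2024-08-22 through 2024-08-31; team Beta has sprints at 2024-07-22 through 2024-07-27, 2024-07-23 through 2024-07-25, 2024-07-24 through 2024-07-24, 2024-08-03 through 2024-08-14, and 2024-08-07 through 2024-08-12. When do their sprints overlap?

A, merged: 2024-07-19 through 2024-07-30, 2024-08-05 through 2024-08-09, 2024-08-22 through 2024-08-31.
B, merged: 2024-07-22 through 2024-07-27, 2024-08-03 through 2024-08-14.
2024-07-19 through 2024-07-30 meets the second set on 2024-07-22 through 2024-07-27.
2024-08-05 through 2024-08-09 meets the second set on 2024-08-05 through 2024-08-09.
2024-08-22 through 2024-08-31: no overlap with the second set.

2024-07-22 through 2024-07-27, 2024-08-05 through 2024-08-09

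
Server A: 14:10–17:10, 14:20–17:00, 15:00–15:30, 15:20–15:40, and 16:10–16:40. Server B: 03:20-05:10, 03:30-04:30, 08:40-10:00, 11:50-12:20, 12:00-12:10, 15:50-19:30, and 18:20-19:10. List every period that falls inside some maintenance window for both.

Merge the first list: 14:10–17:10.
Merge the second list: 03:20–05:10, 08:40–10:00, 11:50–12:20, 15:50–19:30.
14:10–17:10 overlaps B on 15:50–17:10.

15:50–17:10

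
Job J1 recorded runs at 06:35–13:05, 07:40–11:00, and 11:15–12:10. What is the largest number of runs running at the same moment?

Sweep endpoints in order; track running count of active intervals.
Peak of 2 reached at 07:40.

2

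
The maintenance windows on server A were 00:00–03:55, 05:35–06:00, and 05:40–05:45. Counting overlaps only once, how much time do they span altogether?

4 h 20 min

Merged: 00:00–03:55, 05:35–06:00.
Lengths: 3 h 55 min + 25 min = 4 h 20 min.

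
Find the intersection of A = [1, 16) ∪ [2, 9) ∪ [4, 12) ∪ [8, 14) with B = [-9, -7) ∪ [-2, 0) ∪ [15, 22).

A, merged: [1, 16).
[1, 16) overlaps B on [15, 16).

[15, 16)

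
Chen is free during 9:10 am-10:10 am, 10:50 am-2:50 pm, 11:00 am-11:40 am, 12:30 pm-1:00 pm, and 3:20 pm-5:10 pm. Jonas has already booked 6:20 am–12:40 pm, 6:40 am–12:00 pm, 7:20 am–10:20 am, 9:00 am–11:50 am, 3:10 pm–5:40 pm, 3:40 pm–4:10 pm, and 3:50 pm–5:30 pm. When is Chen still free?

12:40 pm–2:50 pm

First set merges to 9:10 am–10:10 am, 10:50 am–2:50 pm, 3:20 pm–5:10 pm.
Second set merges to 6:20 am–12:40 pm, 3:10 pm–5:40 pm.
9:10 am–10:10 am: entirely removed.
10:50 am–2:50 pm \ B = 12:40 pm–2:50 pm.
3:20 pm–5:10 pm: entirely removed.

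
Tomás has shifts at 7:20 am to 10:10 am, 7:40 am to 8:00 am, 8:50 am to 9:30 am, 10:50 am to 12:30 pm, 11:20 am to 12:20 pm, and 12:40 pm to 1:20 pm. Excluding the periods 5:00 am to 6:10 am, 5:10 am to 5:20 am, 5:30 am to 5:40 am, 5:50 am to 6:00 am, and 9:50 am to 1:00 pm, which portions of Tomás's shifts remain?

First set merges to 7:20 am–10:10 am, 10:50 am–12:30 pm, 12:40 pm–1:20 pm.
Second set merges to 5:00 am–6:10 am, 9:50 am–1:00 pm.
7:20 am–10:10 am minus B → 7:20 am–9:50 am.
10:50 am–12:30 pm: fully covered by B → removed.
12:40 pm–1:20 pm minus B → 1:00 pm–1:20 pm.

7:20 am–9:50 am, 1:00 pm–1:20 pm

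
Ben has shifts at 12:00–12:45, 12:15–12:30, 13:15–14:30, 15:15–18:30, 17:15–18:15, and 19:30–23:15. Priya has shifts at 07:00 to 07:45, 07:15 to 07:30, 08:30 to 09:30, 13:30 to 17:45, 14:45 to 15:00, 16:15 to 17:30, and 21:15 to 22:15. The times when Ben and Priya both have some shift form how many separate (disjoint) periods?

3

A, merged: 12:00–12:45, 13:15–14:30, 15:15–18:30, 19:30–23:15.
B, merged: 07:00–07:45, 08:30–09:30, 13:30–17:45, 21:15–22:15.
A ∩ B = 13:30–14:30, 15:15–17:45, 21:15–22:15.
That is 3 disjoint pieces.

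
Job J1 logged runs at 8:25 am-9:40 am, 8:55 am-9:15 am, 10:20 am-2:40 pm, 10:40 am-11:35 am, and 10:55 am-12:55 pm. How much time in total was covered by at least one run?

5 h 35 min

Merged: 8:25 am-9:40 am, 10:20 am-2:40 pm.
Lengths: 1 h 15 min + 4 h 20 min = 5 h 35 min.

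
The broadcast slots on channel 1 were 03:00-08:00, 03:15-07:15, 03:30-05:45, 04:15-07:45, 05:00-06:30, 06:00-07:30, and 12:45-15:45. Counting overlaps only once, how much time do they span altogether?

8 h

Merged: 03:00–08:00, 12:45–15:45.
Lengths: 5 h + 3 h = 8 h.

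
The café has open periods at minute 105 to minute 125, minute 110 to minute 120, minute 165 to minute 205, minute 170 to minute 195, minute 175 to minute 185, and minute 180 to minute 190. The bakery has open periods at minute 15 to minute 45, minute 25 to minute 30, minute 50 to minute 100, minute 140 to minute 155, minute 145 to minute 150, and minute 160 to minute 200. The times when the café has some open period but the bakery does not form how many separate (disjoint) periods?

A, merged: minute 105 to minute 125, minute 165 to minute 205.
B, merged: minute 15 to minute 45, minute 50 to minute 100, minute 140 to minute 155, minute 160 to minute 200.
A \ B = minute 105 to minute 125, minute 200 to minute 205.
That is 2 disjoint pieces.

2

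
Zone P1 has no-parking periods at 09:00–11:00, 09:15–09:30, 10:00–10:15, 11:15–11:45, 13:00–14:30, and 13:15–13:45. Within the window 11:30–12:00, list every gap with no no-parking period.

11:45-12:00

Covered (merged): 09:00-11:00, 11:15-11:45, 13:00-14:30.
Uncovered inside 11:30-12:00: 11:45-12:00.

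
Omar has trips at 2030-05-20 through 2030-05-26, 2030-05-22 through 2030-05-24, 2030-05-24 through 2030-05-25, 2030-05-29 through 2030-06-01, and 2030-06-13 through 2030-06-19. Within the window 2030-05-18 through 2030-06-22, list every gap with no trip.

2030-05-18 through 2030-05-19, 2030-05-27 through 2030-05-28, 2030-06-02 through 2030-06-12, 2030-06-20 through 2030-06-22

After merging, the occupied span is 2030-05-20 through 2030-05-26, 2030-05-29 through 2030-06-01, 2030-06-13 through 2030-06-19.
Complement within 2030-05-18 through 2030-06-22: 2030-05-18 through 2030-05-19, 2030-05-27 through 2030-05-28, 2030-06-02 through 2030-06-12, 2030-06-20 through 2030-06-22.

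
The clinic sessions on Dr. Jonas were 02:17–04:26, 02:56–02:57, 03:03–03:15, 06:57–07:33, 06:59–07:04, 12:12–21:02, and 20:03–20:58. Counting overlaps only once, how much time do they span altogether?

Merged: 02:17–04:26, 06:57–07:33, 12:12–21:02.
Lengths: 2 h 9 min + 36 min + 8 h 50 min = 11 h 35 min.

11 h 35 min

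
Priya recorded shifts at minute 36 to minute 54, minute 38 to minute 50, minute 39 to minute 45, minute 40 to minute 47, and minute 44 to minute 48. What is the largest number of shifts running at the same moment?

5

Sweep endpoints in order; track running count of active intervals.
Peak of 5 reached at minute 44.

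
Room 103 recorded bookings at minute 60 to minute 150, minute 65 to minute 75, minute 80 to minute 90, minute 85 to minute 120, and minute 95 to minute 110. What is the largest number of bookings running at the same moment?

Walk the sorted start/end points keeping a running depth.
The depth first hits 3 at minute 85.

3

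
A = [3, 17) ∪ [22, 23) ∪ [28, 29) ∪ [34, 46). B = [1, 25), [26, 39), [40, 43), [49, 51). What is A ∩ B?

[3, 17) ∪ [22, 23) ∪ [28, 29) ∪ [34, 39) ∪ [40, 43)

[3, 17) ∩ B → [3, 17).
[22, 23) ∩ B → [22, 23).
[28, 29) ∩ B → [28, 29).
[34, 46) ∩ B → [34, 39), [40, 43).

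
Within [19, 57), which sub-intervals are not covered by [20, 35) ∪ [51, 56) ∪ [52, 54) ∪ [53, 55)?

The merged coverage is [20, 35), [51, 56).
Uncovered inside [19, 57): [19, 20), [35, 51), [56, 57).

[19, 20) ∪ [35, 51) ∪ [56, 57)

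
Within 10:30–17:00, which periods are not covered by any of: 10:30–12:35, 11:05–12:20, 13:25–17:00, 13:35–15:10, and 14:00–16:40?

The merged coverage is 10:30–12:35, 13:25–17:00.
Uncovered inside 10:30–17:00: 12:35–13:25.

12:35–13:25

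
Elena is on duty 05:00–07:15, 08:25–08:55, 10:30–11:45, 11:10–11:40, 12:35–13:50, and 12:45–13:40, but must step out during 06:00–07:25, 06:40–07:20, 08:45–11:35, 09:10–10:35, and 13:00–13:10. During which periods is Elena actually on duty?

Merge the first list: 05:00–07:15, 08:25–08:55, 10:30–11:45, 12:35–13:50.
Merge the second list: 06:00–07:25, 08:45–11:35, 13:00–13:10.
05:00–07:15 with B removed leaves 05:00–06:00.
08:25–08:55 with B removed leaves 08:25–08:45.
10:30–11:45 with B removed leaves 11:35–11:45.
12:35–13:50 with B removed leaves 12:35–13:00, 13:10–13:50.

05:00–06:00, 08:25–08:45, 11:35–11:45, 12:35–13:00, 13:10–13:50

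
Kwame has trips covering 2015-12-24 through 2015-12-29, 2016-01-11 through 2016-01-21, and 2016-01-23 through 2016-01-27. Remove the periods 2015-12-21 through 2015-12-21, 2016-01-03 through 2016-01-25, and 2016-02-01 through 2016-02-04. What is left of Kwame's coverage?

2015-12-24 through 2015-12-29, 2016-01-26 through 2016-01-27

2015-12-24 through 2015-12-29 is untouched.
2016-01-11 through 2016-01-21 lies entirely inside B → drops out.
2016-01-23 through 2016-01-27 with B removed leaves 2016-01-26 through 2016-01-27.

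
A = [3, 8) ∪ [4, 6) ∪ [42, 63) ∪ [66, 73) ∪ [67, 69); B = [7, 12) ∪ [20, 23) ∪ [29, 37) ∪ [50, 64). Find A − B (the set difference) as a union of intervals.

A, merged: [3, 8), [42, 63), [66, 73).
[3, 8) \ B = [3, 7).
[42, 63) \ B = [42, 50).
[66, 73): nothing removed.

[3, 7) ∪ [42, 50) ∪ [66, 73)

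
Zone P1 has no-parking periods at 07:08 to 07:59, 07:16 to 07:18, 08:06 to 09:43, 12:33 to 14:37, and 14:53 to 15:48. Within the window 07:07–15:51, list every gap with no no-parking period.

07:07-07:08, 07:59-08:06, 09:43-12:33, 14:37-14:53, 15:48-15:51

The merged coverage is 07:08-07:59, 08:06-09:43, 12:33-14:37, 14:53-15:48.
Complement within 07:07-15:51: 07:07-07:08, 07:59-08:06, 09:43-12:33, 14:37-14:53, 15:48-15:51.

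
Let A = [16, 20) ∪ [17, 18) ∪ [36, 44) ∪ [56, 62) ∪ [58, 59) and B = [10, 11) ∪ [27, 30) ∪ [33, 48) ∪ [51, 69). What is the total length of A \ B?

A, merged: [16, 20), [36, 44), [56, 62).
A \ B = [16, 20).
Total: 4.

4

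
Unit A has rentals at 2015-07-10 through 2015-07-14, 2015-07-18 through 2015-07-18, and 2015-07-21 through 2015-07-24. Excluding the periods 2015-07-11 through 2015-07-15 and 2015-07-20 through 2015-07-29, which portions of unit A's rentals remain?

2015-07-10 through 2015-07-14 with B removed leaves 2015-07-10 through 2015-07-10.
2015-07-18 through 2015-07-18 is untouched.
2015-07-21 through 2015-07-24 lies entirely inside B → drops out.

2015-07-10 through 2015-07-10, 2015-07-18 through 2015-07-18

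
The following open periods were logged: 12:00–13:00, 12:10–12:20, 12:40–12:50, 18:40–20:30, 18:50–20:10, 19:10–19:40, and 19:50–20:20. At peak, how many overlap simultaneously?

3

At 19:10, 3 of the intervals are simultaneously active.
No point has more.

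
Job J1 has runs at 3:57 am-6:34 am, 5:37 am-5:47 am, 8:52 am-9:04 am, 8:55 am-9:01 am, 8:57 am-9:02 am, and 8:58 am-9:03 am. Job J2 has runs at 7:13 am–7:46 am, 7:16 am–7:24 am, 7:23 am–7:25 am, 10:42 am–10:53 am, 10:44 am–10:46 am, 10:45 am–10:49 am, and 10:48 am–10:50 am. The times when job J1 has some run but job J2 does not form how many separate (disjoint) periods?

2

First set merges to 3:57 am-6:34 am, 8:52 am-9:04 am.
Second set merges to 7:13 am-7:46 am, 10:42 am-10:53 am.
A \ B = 3:57 am-6:34 am, 8:52 am-9:04 am.
That is 2 disjoint pieces.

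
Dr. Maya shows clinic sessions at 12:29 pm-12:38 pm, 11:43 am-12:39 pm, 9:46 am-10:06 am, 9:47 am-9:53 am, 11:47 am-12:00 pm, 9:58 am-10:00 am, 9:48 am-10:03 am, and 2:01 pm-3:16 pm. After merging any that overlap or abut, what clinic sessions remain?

9:46 am-10:06 am, 11:43 am-12:39 pm, 2:01 pm-3:16 pm

Sort by start: 9:46 am-10:06 am, 9:47 am-9:53 am, 9:48 am-10:03 am, 9:58 am-10:00 am, 11:43 am-12:39 pm, 11:47 am-12:00 pm, 12:29 pm-12:38 pm, 2:01 pm-3:16 pm.
9:47 am-9:53 am overlaps/touches 9:46 am-10:06 am → extend to 9:46 am-10:06 am.
9:48 am-10:03 am overlaps/touches 9:46 am-10:06 am → extend to 9:46 am-10:06 am.
9:58 am-10:00 am overlaps/touches 9:46 am-10:06 am → extend to 9:46 am-10:06 am.
11:43 am-12:39 pm is disjoint → start new block.
11:47 am-12:00 pm overlaps/touches 11:43 am-12:39 pm → extend to 11:43 am-12:39 pm.
12:29 pm-12:38 pm overlaps/touches 11:43 am-12:39 pm → extend to 11:43 am-12:39 pm.
2:01 pm-3:16 pm is disjoint → start new block.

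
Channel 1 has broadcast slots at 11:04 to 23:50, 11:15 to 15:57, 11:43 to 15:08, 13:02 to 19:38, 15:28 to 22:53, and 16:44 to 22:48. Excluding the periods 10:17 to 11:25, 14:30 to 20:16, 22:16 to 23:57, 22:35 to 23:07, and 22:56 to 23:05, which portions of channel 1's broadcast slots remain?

Merge the first list: 11:04-23:50.
Merge the second list: 10:17-11:25, 14:30-20:16, 22:16-23:57.
11:04-23:50 minus B → 11:25-14:30, 20:16-22:16.

11:25-14:30, 20:16-22:16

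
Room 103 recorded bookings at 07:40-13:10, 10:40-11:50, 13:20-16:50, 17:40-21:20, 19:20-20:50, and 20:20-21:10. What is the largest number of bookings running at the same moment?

3

At 20:20, 3 of the intervals are simultaneously active.
No point has more.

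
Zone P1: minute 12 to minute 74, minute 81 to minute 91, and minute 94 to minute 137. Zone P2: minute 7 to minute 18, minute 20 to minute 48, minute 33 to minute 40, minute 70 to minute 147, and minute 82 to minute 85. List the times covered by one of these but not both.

minute 7 to minute 12, minute 18 to minute 20, minute 48 to minute 70, minute 74 to minute 81, minute 91 to minute 94, minute 137 to minute 147

Second set merges to minute 7 to minute 18, minute 20 to minute 48, minute 70 to minute 147.
A but not B: minute 18 to minute 20, minute 48 to minute 70.
B but not A: minute 7 to minute 12, minute 74 to minute 81, minute 91 to minute 94, minute 137 to minute 147.
Combining gives A △ B.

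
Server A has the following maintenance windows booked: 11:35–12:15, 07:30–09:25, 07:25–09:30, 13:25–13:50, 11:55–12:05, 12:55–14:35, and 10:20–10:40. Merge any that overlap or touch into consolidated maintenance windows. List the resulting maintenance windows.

Sort by start: 07:25–09:30, 07:30–09:25, 10:20–10:40, 11:35–12:15, 11:55–12:05, 12:55–14:35, 13:25–13:50.
07:30–09:25 overlaps/touches 07:25–09:30 → extend to 07:25–09:30.
10:20–10:40 is disjoint → start new block.
11:35–12:15 is disjoint → start new block.
11:55–12:05 overlaps/touches 11:35–12:15 → extend to 11:35–12:15.
12:55–14:35 is disjoint → start new block.
13:25–13:50 overlaps/touches 12:55–14:35 → extend to 12:55–14:35.

07:25–09:30, 10:20–10:40, 11:35–12:15, 12:55–14:35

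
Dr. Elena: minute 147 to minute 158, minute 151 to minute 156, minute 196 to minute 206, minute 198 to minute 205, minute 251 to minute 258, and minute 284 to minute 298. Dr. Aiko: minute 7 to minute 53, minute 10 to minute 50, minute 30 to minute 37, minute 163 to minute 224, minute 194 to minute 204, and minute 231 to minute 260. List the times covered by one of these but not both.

First set merges to minute 147 to minute 158, minute 196 to minute 206, minute 251 to minute 258, minute 284 to minute 298.
Second set merges to minute 7 to minute 53, minute 163 to minute 224, minute 231 to minute 260.
Only in the first: minute 147 to minute 158, minute 284 to minute 298.
Only in the second: minute 7 to minute 53, minute 163 to minute 196, minute 206 to minute 224, minute 231 to minute 251, minute 258 to minute 260.
Together these are the periods covered by exactly one.

minute 7 to minute 53, minute 147 to minute 158, minute 163 to minute 196, minute 206 to minute 224, minute 231 to minute 251, minute 258 to minute 260, minute 284 to minute 298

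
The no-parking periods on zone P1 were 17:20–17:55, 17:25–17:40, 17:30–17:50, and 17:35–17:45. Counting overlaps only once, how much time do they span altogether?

35 min

Merged: 17:20–17:55.
Length: 35 min.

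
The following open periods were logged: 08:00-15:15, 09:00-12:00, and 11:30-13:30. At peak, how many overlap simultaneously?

3

At 11:30, 3 of the intervals are simultaneously active.
No point has more.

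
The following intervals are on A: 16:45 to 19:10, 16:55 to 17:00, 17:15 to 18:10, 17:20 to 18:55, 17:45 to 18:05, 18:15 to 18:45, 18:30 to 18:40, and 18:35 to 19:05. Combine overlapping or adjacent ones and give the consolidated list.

16:45–19:10

16:55–17:00 overlaps/touches 16:45–19:10 → extend to 16:45–19:10.
17:15–18:10 overlaps/touches 16:45–19:10 → extend to 16:45–19:10.
17:20–18:55 overlaps/touches 16:45–19:10 → extend to 16:45–19:10.
17:45–18:05 overlaps/touches 16:45–19:10 → extend to 16:45–19:10.
18:15–18:45 overlaps/touches 16:45–19:10 → extend to 16:45–19:10.
18:30–18:40 overlaps/touches 16:45–19:10 → extend to 16:45–19:10.
18:35–19:05 overlaps/touches 16:45–19:10 → extend to 16:45–19:10.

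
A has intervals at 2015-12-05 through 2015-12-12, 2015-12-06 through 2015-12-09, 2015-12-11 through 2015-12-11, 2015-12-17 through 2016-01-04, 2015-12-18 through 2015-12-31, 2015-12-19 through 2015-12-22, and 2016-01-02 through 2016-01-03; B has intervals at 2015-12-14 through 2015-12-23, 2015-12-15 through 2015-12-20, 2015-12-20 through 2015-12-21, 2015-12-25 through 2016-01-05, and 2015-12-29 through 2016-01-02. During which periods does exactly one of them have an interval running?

2015-12-05 through 2015-12-12, 2015-12-14 through 2015-12-16, 2015-12-24 through 2015-12-24, 2016-01-05 through 2016-01-05

Merge the first list: 2015-12-05 through 2015-12-12, 2015-12-17 through 2016-01-04.
Merge the second list: 2015-12-14 through 2015-12-23, 2015-12-25 through 2016-01-05.
Only in the first: 2015-12-05 through 2015-12-12, 2015-12-24 through 2015-12-24.
Only in the second: 2015-12-14 through 2015-12-16, 2016-01-05 through 2016-01-05.
Together these are the periods covered by exactly one.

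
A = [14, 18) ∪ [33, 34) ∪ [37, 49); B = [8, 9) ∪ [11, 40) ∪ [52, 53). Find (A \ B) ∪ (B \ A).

A but not B: [40, 49).
B but not A: [8, 9), [11, 14), [18, 33), [34, 37), [52, 53).
Combining gives A △ B.

[8, 9) ∪ [11, 14) ∪ [18, 33) ∪ [34, 37) ∪ [40, 49) ∪ [52, 53)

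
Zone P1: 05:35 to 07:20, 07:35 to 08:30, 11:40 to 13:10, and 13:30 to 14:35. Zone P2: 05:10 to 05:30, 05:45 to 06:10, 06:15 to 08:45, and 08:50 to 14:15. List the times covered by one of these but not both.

05:10-05:30, 05:35-05:45, 06:10-06:15, 07:20-07:35, 08:30-08:45, 08:50-11:40, 13:10-13:30, 14:15-14:35

Only in the first: 05:35-05:45, 06:10-06:15, 14:15-14:35.
Only in the second: 05:10-05:30, 07:20-07:35, 08:30-08:45, 08:50-11:40, 13:10-13:30.
Together these are the periods covered by exactly one.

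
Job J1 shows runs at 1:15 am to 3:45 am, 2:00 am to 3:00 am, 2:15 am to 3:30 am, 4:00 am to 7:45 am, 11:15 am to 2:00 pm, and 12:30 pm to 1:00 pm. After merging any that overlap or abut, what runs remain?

2:00 am–3:00 am overlaps/touches 1:15 am–3:45 am → extend to 1:15 am–3:45 am.
2:15 am–3:30 am overlaps/touches 1:15 am–3:45 am → extend to 1:15 am–3:45 am.
4:00 am–7:45 am is disjoint → start new block.
11:15 am–2:00 pm is disjoint → start new block.
12:30 pm–1:00 pm overlaps/touches 11:15 am–2:00 pm → extend to 11:15 am–2:00 pm.

1:15 am–3:45 am, 4:00 am–7:45 am, 11:15 am–2:00 pm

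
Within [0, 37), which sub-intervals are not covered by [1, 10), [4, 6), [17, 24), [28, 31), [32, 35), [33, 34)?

The merged coverage is [1, 10), [17, 24), [28, 31), [32, 35).
Complement within [0, 37): [0, 1), [10, 17), [24, 28), [31, 32), [35, 37).

[0, 1) ∪ [10, 17) ∪ [24, 28) ∪ [31, 32) ∪ [35, 37)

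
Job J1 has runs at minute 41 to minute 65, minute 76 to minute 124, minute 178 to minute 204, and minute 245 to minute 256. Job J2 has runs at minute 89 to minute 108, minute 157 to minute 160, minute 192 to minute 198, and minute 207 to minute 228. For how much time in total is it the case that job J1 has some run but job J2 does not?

84 minutes

A \ B = minute 41 to minute 65, minute 76 to minute 89, minute 108 to minute 124, minute 178 to minute 192, minute 198 to minute 204, minute 245 to minute 256.
Total: 24 minutes + 13 minutes + 16 minutes + 14 minutes + 6 minutes + 11 minutes = 84 minutes.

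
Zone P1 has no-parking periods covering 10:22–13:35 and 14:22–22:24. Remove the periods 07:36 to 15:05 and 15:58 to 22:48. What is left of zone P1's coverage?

10:22–13:35: fully covered by B → removed.
14:22–22:24 minus B → 15:05–15:58.

15:05–15:58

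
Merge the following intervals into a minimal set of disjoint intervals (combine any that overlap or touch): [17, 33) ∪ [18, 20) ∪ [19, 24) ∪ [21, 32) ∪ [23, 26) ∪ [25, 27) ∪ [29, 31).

[18, 20) overlaps/touches [17, 33) → extend to [17, 33).
[19, 24) overlaps/touches [17, 33) → extend to [17, 33).
[21, 32) overlaps/touches [17, 33) → extend to [17, 33).
[23, 26) overlaps/touches [17, 33) → extend to [17, 33).
[25, 27) overlaps/touches [17, 33) → extend to [17, 33).
[29, 31) overlaps/touches [17, 33) → extend to [17, 33).

[17, 33)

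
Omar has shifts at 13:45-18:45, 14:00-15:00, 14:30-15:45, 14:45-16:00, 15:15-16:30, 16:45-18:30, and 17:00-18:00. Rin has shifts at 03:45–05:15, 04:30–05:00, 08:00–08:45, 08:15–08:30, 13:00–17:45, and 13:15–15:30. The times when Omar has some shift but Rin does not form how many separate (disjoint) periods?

Merge the first list: 13:45–18:45.
Merge the second list: 03:45–05:15, 08:00–08:45, 13:00–17:45.
A \ B = 17:45–18:45.
That is 1 disjoint piece.

1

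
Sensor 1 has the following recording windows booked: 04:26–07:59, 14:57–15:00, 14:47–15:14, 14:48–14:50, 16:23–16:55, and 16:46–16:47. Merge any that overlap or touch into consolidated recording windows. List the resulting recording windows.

04:26–07:59, 14:47–15:14, 16:23–16:55

Sort by start: 04:26–07:59, 14:47–15:14, 14:48–14:50, 14:57–15:00, 16:23–16:55, 16:46–16:47.
14:47–15:14 is disjoint → start new block.
14:48–14:50 overlaps/touches 14:47–15:14 → extend to 14:47–15:14.
14:57–15:00 overlaps/touches 14:47–15:14 → extend to 14:47–15:14.
16:23–16:55 is disjoint → start new block.
16:46–16:47 overlaps/touches 16:23–16:55 → extend to 16:23–16:55.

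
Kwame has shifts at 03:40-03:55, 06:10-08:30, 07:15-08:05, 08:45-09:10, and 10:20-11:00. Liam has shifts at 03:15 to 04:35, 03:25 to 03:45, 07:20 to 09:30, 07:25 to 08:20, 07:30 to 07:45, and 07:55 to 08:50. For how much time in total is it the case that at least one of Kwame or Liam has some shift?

A, merged: 03:40–03:55, 06:10–08:30, 08:45–09:10, 10:20–11:00.
B, merged: 03:15–04:35, 07:20–09:30.
A ∪ B = 03:15–04:35, 06:10–09:30, 10:20–11:00.
Total: 1 h 20 min + 3 h 20 min + 40 min = 5 h 20 min.

5 h 20 min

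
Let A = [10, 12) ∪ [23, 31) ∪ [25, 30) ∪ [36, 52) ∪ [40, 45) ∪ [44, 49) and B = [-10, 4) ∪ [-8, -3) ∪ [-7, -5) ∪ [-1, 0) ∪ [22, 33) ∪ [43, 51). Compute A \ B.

[10, 12) ∪ [36, 43) ∪ [51, 52)

First set merges to [10, 12), [23, 31), [36, 52).
Second set merges to [-10, 4), [22, 33), [43, 51).
[10, 12): no B overlap → unchanged.
[23, 31): fully covered by B → removed.
[36, 52) minus B → [36, 43), [51, 52).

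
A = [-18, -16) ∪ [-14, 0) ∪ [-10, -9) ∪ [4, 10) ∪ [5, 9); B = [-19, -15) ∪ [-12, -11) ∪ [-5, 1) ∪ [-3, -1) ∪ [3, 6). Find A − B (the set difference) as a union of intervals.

[-14, -12) ∪ [-11, -5) ∪ [6, 10)

Merge the first list: [-18, -16), [-14, 0), [4, 10).
Merge the second list: [-19, -15), [-12, -11), [-5, 1), [3, 6).
[-18, -16): fully covered by B → removed.
[-14, 0) minus B → [-14, -12), [-11, -5).
[4, 10) minus B → [6, 10).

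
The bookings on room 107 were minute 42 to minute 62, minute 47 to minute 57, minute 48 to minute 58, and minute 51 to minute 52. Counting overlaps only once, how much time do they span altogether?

20 minutes

Merged: minute 42 to minute 62.
Length: 20 minutes.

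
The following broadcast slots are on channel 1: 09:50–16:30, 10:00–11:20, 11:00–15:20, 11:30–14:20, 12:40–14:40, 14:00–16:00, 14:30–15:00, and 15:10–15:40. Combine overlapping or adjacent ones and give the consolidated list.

10:00–11:20 overlaps/touches 09:50–16:30 → extend to 09:50–16:30.
11:00–15:20 overlaps/touches 09:50–16:30 → extend to 09:50–16:30.
11:30–14:20 overlaps/touches 09:50–16:30 → extend to 09:50–16:30.
12:40–14:40 overlaps/touches 09:50–16:30 → extend to 09:50–16:30.
14:00–16:00 overlaps/touches 09:50–16:30 → extend to 09:50–16:30.
14:30–15:00 overlaps/touches 09:50–16:30 → extend to 09:50–16:30.
15:10–15:40 overlaps/touches 09:50–16:30 → extend to 09:50–16:30.

09:50–16:30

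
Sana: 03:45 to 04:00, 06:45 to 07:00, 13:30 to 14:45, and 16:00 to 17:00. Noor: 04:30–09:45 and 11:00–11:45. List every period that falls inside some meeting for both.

06:45–07:00

03:45–04:00 meets no B interval.
06:45–07:00 ∩ B → 06:45–07:00.
13:30–14:45 meets no B interval.
16:00–17:00 meets no B interval.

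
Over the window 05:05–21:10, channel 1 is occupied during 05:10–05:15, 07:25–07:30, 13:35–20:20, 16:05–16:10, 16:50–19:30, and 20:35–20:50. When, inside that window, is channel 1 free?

Covered (merged): 05:10–05:15, 07:25–07:30, 13:35–20:20, 20:35–20:50.
Gaps within 05:05–21:10: 05:05–05:10, 05:15–07:25, 07:30–13:35, 20:20–20:35, 20:50–21:10.

05:05–05:10, 05:15–07:25, 07:30–13:35, 20:20–20:35, 20:50–21:10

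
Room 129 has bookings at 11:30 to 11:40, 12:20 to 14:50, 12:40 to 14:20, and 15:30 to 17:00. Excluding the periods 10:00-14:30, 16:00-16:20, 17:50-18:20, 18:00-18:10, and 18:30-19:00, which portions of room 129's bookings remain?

Merge the first list: 11:30-11:40, 12:20-14:50, 15:30-17:00.
Merge the second list: 10:00-14:30, 16:00-16:20, 17:50-18:20, 18:30-19:00.
11:30-11:40 lies entirely inside B → drops out.
12:20-14:50 with B removed leaves 14:30-14:50.
15:30-17:00 with B removed leaves 15:30-16:00, 16:20-17:00.

14:30-14:50, 15:30-16:00, 16:20-17:00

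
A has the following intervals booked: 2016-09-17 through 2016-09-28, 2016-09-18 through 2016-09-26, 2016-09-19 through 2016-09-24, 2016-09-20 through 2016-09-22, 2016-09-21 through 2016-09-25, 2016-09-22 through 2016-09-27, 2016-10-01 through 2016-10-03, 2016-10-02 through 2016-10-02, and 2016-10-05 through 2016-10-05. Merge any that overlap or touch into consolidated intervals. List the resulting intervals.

2016-09-17 through 2016-09-28, 2016-10-01 through 2016-10-03, 2016-10-05 through 2016-10-05

2016-09-18 through 2016-09-26 overlaps/touches 2016-09-17 through 2016-09-28 → extend to 2016-09-17 through 2016-09-28.
2016-09-19 through 2016-09-24 overlaps/touches 2016-09-17 through 2016-09-28 → extend to 2016-09-17 through 2016-09-28.
2016-09-20 through 2016-09-22 overlaps/touches 2016-09-17 through 2016-09-28 → extend to 2016-09-17 through 2016-09-28.
2016-09-21 through 2016-09-25 overlaps/touches 2016-09-17 through 2016-09-28 → extend to 2016-09-17 through 2016-09-28.
2016-09-22 through 2016-09-27 overlaps/touches 2016-09-17 through 2016-09-28 → extend to 2016-09-17 through 2016-09-28.
2016-10-01 through 2016-10-03 is disjoint → start new block.
2016-10-02 through 2016-10-02 overlaps/touches 2016-10-01 through 2016-10-03 → extend to 2016-10-01 through 2016-10-03.
2016-10-05 through 2016-10-05 is disjoint → start new block.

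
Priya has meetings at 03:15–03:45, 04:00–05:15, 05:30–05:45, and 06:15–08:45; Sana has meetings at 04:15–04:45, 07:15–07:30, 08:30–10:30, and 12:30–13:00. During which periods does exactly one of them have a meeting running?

A but not B: 03:15-03:45, 04:00-04:15, 04:45-05:15, 05:30-05:45, 06:15-07:15, 07:30-08:30.
B but not A: 08:45-10:30, 12:30-13:00.
Combining gives A △ B.

03:15-03:45, 04:00-04:15, 04:45-05:15, 05:30-05:45, 06:15-07:15, 07:30-08:30, 08:45-10:30, 12:30-13:00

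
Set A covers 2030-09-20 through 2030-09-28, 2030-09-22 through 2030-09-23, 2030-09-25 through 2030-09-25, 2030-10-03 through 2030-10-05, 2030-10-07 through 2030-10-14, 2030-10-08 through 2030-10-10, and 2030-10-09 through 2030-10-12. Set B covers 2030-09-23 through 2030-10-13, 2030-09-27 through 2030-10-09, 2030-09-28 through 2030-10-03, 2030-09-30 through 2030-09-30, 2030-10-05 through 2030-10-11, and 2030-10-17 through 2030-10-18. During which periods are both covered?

First set merges to 2030-09-20 through 2030-09-28, 2030-10-03 through 2030-10-05, 2030-10-07 through 2030-10-14.
Second set merges to 2030-09-23 through 2030-10-13, 2030-10-17 through 2030-10-18.
2030-09-20 through 2030-09-28 meets the second set on 2030-09-23 through 2030-09-28.
2030-10-03 through 2030-10-05 meets the second set on 2030-10-03 through 2030-10-05.
2030-10-07 through 2030-10-14 meets the second set on 2030-10-07 through 2030-10-13.

2030-09-23 through 2030-09-28, 2030-10-03 through 2030-10-05, 2030-10-07 through 2030-10-13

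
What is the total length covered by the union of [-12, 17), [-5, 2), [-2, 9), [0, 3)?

Merged: [-12, 17).
Length: 29.

29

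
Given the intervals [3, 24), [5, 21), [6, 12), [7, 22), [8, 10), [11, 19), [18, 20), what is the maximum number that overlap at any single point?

5

Walk the sorted start/end points keeping a running depth.
The depth first hits 5 at 8.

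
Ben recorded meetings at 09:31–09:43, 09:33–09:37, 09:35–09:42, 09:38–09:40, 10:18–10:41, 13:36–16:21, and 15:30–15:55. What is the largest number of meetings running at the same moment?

3

Walk the sorted start/end points keeping a running depth.
The depth first hits 3 at 09:35.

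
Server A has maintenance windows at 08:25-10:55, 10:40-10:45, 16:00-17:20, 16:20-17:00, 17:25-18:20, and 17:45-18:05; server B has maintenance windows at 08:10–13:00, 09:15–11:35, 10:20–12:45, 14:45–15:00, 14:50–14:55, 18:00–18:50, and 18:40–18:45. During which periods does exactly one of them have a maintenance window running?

A, merged: 08:25–10:55, 16:00–17:20, 17:25–18:20.
B, merged: 08:10–13:00, 14:45–15:00, 18:00–18:50.
A but not B: 16:00–17:20, 17:25–18:00.
B but not A: 08:10–08:25, 10:55–13:00, 14:45–15:00, 18:20–18:50.
Combining gives A △ B.

08:10–08:25, 10:55–13:00, 14:45–15:00, 16:00–17:20, 17:25–18:00, 18:20–18:50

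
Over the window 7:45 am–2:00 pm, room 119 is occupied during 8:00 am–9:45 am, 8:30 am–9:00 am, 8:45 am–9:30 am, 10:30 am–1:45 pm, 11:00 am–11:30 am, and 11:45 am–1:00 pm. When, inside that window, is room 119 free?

The merged coverage is 8:00 am–9:45 am, 10:30 am–1:45 pm.
Complement within 7:45 am–2:00 pm: 7:45 am–8:00 am, 9:45 am–10:30 am, 1:45 pm–2:00 pm.

7:45 am–8:00 am, 9:45 am–10:30 am, 1:45 pm–2:00 pm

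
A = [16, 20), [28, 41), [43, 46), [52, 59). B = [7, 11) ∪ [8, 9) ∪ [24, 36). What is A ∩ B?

[28, 36)

Merge the second list: [7, 11), [24, 36).
[16, 20) falls entirely outside B.
[28, 41) overlaps B on [28, 36).
[43, 46) falls entirely outside B.
[52, 59) falls entirely outside B.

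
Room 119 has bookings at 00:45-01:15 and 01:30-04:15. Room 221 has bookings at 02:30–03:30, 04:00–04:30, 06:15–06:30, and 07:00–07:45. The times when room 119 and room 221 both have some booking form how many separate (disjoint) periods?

2

A ∩ B = 02:30–03:30, 04:00–04:15.
That is 2 disjoint pieces.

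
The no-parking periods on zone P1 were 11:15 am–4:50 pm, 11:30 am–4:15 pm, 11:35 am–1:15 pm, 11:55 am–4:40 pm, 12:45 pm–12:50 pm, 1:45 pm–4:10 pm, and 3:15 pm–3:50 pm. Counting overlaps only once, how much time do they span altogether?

5 h 35 min

Merged: 11:15 am–4:50 pm.
Length: 5 h 35 min.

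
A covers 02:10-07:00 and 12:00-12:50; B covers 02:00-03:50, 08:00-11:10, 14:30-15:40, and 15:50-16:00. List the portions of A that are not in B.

02:10–07:00 with B removed leaves 03:50–07:00.
12:00–12:50 is untouched.

03:50–07:00, 12:00–12:50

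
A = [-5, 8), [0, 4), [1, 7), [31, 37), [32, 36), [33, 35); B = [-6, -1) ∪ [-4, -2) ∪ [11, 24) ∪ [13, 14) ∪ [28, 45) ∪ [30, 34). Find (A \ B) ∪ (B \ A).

[-6, -5) ∪ [-1, 8) ∪ [11, 24) ∪ [28, 31) ∪ [37, 45)

First set merges to [-5, 8), [31, 37).
Second set merges to [-6, -1), [11, 24), [28, 45).
A \ B = [-1, 8).
B \ A = [-6, -5), [11, 24), [28, 31), [37, 45).
Union of the two gives the symmetric difference.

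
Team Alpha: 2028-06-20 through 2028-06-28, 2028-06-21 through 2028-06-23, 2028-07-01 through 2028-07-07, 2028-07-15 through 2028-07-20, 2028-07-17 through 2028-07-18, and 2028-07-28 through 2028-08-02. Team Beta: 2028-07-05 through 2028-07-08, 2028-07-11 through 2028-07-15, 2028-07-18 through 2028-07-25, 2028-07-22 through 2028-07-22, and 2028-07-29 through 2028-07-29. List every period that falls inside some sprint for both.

2028-07-05 through 2028-07-07, 2028-07-15 through 2028-07-15, 2028-07-18 through 2028-07-20, 2028-07-29 through 2028-07-29

A, merged: 2028-06-20 through 2028-06-28, 2028-07-01 through 2028-07-07, 2028-07-15 through 2028-07-20, 2028-07-28 through 2028-08-02.
B, merged: 2028-07-05 through 2028-07-08, 2028-07-11 through 2028-07-15, 2028-07-18 through 2028-07-25, 2028-07-29 through 2028-07-29.
2028-06-20 through 2028-06-28: no overlap with the second set.
2028-07-01 through 2028-07-07 meets the second set on 2028-07-05 through 2028-07-07.
2028-07-15 through 2028-07-20 meets the second set on 2028-07-15 through 2028-07-15, 2028-07-18 through 2028-07-20.
2028-07-28 through 2028-08-02 meets the second set on 2028-07-29 through 2028-07-29.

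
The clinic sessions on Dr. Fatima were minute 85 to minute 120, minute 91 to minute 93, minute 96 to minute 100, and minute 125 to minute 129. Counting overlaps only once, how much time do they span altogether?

Merged: minute 85 to minute 120, minute 125 to minute 129.
Lengths: 35 minutes + 4 minutes = 39 minutes.

39 minutes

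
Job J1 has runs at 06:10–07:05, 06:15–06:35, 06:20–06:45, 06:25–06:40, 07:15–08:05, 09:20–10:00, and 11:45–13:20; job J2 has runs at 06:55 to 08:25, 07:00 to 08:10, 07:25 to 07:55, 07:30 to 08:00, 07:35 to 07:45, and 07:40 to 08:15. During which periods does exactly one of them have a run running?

First set merges to 06:10-07:05, 07:15-08:05, 09:20-10:00, 11:45-13:20.
Second set merges to 06:55-08:25.
Only in the first: 06:10-06:55, 09:20-10:00, 11:45-13:20.
Only in the second: 07:05-07:15, 08:05-08:25.
Together these are the periods covered by exactly one.

06:10-06:55, 07:05-07:15, 08:05-08:25, 09:20-10:00, 11:45-13:20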